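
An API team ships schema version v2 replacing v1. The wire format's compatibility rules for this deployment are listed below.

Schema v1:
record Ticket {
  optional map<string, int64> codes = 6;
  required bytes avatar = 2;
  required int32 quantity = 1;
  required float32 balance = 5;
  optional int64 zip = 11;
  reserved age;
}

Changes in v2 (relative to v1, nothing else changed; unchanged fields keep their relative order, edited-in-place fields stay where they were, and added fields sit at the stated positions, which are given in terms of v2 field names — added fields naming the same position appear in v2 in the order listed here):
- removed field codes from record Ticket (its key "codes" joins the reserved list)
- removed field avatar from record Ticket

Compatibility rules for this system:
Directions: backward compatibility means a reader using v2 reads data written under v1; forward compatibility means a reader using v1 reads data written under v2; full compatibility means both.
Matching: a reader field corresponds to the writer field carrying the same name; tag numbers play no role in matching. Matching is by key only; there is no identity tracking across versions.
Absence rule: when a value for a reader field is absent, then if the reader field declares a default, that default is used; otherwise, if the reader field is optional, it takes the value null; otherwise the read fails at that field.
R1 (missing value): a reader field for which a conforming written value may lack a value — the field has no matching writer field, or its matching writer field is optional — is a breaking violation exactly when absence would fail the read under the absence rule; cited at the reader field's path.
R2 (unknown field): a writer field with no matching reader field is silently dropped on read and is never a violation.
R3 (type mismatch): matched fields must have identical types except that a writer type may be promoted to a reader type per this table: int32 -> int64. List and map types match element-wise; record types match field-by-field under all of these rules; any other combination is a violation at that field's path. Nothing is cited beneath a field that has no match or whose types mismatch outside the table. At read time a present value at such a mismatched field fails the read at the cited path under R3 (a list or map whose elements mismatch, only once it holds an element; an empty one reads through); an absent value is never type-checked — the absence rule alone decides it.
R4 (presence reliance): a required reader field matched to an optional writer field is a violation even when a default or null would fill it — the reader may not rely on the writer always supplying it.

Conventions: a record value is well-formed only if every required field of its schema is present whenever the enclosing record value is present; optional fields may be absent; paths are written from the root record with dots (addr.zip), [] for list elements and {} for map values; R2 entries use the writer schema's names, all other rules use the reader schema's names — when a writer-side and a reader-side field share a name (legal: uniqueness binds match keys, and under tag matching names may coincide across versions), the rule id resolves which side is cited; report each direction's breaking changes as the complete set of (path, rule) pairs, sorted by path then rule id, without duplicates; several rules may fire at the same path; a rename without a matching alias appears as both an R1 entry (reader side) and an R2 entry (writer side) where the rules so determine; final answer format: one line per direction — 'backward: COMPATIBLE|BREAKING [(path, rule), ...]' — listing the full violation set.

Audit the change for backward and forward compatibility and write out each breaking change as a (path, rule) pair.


in Ticket below, arrows point writer -> reader
backward on Ticket — v2 reading data written by v1:
  writer required, int32 -> int32: reader quantity maps from writer quantity
  writer required, float32 -> float32: reader balance maps from writer balance
  writer optional, int64 -> int64: reader zip maps from writer zip
  codes (writer side), unknown to reader
  avatar (writer side), unknown to reader
  => backward: COMPATIBLE
forward on Ticket — v1 reading data written by v2:
  no writer field matches reader codes
  no writer field matches reader avatar
  writer required, int32 -> int32: reader quantity maps from writer quantity
  writer required, float32 -> float32: reader balance maps from writer balance
  writer optional, int64 -> int64: reader zip maps from writer zip
  R1 fires at avatar
  forward on Ticket therefore BREAKING (1)

backward: COMPATIBLE []; forward: BREAKING [(avatar, R1)]


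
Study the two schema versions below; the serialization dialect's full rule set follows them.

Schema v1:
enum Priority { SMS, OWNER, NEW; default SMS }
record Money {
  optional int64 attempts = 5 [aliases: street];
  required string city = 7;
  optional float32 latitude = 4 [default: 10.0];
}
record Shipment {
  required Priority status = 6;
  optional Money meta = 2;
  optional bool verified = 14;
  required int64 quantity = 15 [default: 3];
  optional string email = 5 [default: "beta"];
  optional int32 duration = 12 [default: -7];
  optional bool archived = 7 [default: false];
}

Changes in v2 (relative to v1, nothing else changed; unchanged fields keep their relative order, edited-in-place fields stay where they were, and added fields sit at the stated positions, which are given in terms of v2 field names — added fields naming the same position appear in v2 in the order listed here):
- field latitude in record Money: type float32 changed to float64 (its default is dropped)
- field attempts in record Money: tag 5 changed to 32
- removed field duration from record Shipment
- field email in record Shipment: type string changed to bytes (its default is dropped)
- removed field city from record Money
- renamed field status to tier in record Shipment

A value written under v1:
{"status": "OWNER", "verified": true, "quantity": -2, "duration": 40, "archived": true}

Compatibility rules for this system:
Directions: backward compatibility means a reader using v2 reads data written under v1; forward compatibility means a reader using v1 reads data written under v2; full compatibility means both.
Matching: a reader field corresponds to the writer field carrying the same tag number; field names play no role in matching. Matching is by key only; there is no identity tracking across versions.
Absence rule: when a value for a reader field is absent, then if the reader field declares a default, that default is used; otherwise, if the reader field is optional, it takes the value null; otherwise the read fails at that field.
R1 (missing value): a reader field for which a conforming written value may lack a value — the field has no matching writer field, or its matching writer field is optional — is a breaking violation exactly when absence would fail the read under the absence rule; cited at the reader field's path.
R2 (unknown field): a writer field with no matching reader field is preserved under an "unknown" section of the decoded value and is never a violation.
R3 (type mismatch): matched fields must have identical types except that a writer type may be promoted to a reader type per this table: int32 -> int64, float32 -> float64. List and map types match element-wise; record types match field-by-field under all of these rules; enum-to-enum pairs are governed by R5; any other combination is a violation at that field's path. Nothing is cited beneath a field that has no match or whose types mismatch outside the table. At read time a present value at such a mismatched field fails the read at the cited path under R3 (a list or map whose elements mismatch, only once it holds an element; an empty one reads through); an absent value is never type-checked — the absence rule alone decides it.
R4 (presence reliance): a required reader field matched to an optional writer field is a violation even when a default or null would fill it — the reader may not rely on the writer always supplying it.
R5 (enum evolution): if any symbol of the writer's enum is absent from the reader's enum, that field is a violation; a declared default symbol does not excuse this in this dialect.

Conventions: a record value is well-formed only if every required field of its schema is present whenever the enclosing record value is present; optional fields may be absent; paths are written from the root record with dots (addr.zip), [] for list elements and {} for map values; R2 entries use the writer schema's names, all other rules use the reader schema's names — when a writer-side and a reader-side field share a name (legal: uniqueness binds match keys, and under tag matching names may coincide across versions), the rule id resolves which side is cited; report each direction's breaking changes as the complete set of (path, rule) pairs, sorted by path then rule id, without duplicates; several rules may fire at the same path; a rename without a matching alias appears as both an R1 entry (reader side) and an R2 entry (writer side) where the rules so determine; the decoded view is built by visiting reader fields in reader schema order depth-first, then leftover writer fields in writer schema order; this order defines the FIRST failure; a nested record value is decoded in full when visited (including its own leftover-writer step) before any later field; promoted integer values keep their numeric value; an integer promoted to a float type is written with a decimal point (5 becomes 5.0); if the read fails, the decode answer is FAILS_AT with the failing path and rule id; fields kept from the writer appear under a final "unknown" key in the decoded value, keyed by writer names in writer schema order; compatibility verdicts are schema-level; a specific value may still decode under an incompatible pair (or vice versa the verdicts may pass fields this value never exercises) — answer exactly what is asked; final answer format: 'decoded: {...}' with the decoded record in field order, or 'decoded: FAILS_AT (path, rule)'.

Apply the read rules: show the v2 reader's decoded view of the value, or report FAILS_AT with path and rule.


decoded: {"tier": "OWNER", "meta": null, "verified": true, "quantity": -2, "email": null, "archived": true, "unknown": {"duration": 40}}

in Shipment below, arrows point writer -> reader
decoding the Shipment value with the v2 reader:
  tier := "OWNER" (from writer status)
  meta := null (not supplied -> null)
  verified := true
  quantity := -2
  email := null (not supplied -> null)
  archived := true
  writer duration: kept under "unknown"
  => decoded: {"tier": "OWNER", "meta": null, "verified": true, "quantity": -2, "email": null, "archived": true, "unknown": {"duration": 40}}
ruling out the remaining Shipment differences:
  field latitude in record Money: type float32 changed to float64 (its default is dropped) -> schema-level compatibility only; this Shipment value's decode is unchanged
  field attempts in record Money: tag 5 changed to 32 -> fires no rule on Shipment under this dialect and leaves the result unchanged
  removed field city from record Money -> schema-level compatibility only; this Shipment value's decode is unchanged


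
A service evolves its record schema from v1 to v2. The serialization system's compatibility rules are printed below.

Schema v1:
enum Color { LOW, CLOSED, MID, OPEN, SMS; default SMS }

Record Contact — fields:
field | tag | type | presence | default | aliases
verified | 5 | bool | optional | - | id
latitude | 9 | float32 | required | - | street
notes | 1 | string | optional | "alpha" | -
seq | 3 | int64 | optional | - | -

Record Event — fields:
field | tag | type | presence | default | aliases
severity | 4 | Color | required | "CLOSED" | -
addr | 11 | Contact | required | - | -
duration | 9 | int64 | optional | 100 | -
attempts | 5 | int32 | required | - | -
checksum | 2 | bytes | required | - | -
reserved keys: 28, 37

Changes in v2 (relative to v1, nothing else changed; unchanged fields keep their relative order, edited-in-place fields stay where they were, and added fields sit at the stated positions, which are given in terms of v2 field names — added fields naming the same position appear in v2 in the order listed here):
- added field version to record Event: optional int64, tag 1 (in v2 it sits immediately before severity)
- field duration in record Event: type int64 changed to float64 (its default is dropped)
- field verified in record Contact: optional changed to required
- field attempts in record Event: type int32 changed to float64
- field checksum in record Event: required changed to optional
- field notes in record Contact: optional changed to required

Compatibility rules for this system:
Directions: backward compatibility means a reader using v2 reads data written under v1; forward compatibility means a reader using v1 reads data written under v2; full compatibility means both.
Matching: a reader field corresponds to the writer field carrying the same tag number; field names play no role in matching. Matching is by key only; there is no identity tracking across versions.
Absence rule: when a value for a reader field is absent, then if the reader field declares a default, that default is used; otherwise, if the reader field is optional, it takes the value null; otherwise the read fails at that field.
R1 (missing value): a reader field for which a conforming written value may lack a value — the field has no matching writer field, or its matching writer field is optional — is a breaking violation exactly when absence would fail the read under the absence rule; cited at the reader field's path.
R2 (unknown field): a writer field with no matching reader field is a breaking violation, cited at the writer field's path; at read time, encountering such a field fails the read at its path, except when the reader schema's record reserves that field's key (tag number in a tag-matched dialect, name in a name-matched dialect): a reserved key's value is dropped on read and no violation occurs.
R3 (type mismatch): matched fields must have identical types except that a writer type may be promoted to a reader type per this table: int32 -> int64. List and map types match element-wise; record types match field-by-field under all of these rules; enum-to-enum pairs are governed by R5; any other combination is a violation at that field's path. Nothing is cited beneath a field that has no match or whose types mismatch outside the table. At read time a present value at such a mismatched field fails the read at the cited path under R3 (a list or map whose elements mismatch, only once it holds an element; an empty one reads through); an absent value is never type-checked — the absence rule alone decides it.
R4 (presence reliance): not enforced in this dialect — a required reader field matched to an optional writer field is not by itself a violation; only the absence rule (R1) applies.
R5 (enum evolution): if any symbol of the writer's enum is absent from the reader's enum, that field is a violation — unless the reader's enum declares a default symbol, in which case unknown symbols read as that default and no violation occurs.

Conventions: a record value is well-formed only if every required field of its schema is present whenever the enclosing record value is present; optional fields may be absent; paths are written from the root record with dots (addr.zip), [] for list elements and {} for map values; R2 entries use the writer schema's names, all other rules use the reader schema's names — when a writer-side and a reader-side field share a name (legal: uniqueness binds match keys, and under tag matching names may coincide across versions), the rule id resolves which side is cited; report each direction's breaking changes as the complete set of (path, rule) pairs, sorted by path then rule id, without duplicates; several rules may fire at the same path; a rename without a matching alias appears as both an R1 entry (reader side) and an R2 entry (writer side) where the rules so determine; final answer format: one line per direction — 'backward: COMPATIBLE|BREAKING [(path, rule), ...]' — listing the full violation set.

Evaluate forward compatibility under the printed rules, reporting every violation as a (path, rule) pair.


arrows below run writer -> reader for Event
forward on Event — v1 reading data written by v2:
  writer required, Color -> Color: reader severity maps from writer severity
  writer required, Contact -> Contact: reader addr maps from writer addr
  writer optional, float64 -> int64: reader duration maps from writer duration
  writer required, float64 -> int32: reader attempts maps from writer attempts
  writer optional, bytes -> bytes: reader checksum maps from writer checksum
  leftover writer field: version
  writer required, bool -> bool: reader addr.verified maps from writer addr.verified
  writer required, float32 -> float32: reader addr.latitude maps from writer addr.latitude
  writer required, string -> string: reader addr.notes maps from writer addr.notes
  writer optional, int64 -> int64: reader addr.seq maps from writer addr.seq
  rule R3 violated at attempts
  rule R1 violated at checksum
  rule R3 violated at duration
  rule R2 violated at version
  => forward verdict for Event: BREAKING, 4 violation(s)
checking off the Event differences that do not matter here:
  field verified in record Contact: optional changed to required -> its effect on Event is confined to the backward direction, not asked
  field notes in record Contact: optional changed to required -> inert for the asked Event verdict: nothing fires

forward: BREAKING [(attempts, R3), (checksum, R1), (duration, R3), (version, R2)]


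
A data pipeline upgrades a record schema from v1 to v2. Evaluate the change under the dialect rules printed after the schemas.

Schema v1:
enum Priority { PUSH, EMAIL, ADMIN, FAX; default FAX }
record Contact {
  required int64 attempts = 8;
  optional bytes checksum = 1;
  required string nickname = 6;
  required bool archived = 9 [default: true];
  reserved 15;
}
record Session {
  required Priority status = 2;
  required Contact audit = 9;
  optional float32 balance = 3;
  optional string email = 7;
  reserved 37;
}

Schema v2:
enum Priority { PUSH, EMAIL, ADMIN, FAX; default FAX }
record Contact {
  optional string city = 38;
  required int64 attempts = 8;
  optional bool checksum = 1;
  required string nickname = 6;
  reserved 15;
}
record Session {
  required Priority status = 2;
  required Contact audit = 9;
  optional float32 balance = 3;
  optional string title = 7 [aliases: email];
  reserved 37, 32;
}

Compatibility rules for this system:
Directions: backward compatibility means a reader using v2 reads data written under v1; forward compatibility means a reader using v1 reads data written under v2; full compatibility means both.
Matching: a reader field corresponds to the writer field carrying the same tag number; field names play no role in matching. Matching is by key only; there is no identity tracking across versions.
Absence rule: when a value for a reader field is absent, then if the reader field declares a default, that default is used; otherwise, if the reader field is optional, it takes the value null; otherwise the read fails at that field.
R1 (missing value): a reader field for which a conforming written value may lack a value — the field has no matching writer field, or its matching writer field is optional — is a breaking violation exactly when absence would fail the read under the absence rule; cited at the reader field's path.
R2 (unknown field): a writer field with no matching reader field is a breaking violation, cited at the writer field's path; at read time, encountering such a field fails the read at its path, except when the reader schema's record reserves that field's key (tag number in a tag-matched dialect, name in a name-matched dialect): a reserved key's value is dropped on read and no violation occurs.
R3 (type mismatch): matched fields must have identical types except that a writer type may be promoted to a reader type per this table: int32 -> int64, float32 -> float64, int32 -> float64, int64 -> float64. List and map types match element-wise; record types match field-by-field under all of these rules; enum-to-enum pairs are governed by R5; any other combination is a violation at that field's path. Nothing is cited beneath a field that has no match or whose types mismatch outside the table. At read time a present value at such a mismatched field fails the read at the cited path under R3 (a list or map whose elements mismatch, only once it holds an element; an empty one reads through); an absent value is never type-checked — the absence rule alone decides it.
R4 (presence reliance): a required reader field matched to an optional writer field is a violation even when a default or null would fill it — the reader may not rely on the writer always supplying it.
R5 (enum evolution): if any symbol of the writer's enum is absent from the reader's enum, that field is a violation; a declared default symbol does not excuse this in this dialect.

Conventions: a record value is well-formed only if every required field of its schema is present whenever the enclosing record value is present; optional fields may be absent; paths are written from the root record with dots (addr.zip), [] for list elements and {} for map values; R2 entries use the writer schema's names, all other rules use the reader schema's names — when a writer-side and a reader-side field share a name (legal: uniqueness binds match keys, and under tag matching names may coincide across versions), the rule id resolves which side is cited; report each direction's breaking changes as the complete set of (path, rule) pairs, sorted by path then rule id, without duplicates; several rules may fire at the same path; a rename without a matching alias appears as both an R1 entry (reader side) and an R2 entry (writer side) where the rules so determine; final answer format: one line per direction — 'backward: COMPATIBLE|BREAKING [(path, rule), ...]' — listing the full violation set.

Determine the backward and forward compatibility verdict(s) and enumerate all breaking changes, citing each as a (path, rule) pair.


each type pair in Session: writer, then reader
backward pass over Session, reader schema v2, writer schema v1:
  status: paired with writer status (Priority -> Priority; writer required)
  audit: paired with writer audit (Contact -> Contact; writer required)
  balance: paired with writer balance (float32 -> float32; writer optional)
  title: paired with writer email (string -> string; writer optional)
  no writer field matches reader audit.city
  audit.attempts: paired with writer audit.attempts (int64 -> int64; writer required)
  audit.checksum: paired with writer audit.checksum (bytes -> bool; writer optional)
  audit.nickname: paired with writer audit.nickname (string -> string; writer required)
  writer audit.archived: unknown to reader
  rule R2 violated at audit.archived
  rule R3 violated at audit.checksum
  => 2 violation(s): backward is BREAKING for Session
forward pass over Session, reader schema v1, writer schema v2:
  status: paired with writer status (Priority -> Priority; writer required)
  audit: paired with writer audit (Contact -> Contact; writer required)
  balance: paired with writer balance (float32 -> float32; writer optional)
  email: paired with writer title (string -> string; writer optional)
  audit.attempts: paired with writer audit.attempts (int64 -> int64; writer required)
  audit.checksum: paired with writer audit.checksum (bool -> bytes; writer optional)
  audit.nickname: paired with writer audit.nickname (string -> string; writer required)
  no writer field matches reader audit.archived
  writer audit.city: unknown to reader
  rule R3 violated at audit.checksum
  rule R2 violated at audit.city
  => 2 violation(s): forward is BREAKING for Session

backward: BREAKING [(audit.archived, R2), (audit.checksum, R3)]; forward: BREAKING [(audit.checksum, R3), (audit.city, R2)]


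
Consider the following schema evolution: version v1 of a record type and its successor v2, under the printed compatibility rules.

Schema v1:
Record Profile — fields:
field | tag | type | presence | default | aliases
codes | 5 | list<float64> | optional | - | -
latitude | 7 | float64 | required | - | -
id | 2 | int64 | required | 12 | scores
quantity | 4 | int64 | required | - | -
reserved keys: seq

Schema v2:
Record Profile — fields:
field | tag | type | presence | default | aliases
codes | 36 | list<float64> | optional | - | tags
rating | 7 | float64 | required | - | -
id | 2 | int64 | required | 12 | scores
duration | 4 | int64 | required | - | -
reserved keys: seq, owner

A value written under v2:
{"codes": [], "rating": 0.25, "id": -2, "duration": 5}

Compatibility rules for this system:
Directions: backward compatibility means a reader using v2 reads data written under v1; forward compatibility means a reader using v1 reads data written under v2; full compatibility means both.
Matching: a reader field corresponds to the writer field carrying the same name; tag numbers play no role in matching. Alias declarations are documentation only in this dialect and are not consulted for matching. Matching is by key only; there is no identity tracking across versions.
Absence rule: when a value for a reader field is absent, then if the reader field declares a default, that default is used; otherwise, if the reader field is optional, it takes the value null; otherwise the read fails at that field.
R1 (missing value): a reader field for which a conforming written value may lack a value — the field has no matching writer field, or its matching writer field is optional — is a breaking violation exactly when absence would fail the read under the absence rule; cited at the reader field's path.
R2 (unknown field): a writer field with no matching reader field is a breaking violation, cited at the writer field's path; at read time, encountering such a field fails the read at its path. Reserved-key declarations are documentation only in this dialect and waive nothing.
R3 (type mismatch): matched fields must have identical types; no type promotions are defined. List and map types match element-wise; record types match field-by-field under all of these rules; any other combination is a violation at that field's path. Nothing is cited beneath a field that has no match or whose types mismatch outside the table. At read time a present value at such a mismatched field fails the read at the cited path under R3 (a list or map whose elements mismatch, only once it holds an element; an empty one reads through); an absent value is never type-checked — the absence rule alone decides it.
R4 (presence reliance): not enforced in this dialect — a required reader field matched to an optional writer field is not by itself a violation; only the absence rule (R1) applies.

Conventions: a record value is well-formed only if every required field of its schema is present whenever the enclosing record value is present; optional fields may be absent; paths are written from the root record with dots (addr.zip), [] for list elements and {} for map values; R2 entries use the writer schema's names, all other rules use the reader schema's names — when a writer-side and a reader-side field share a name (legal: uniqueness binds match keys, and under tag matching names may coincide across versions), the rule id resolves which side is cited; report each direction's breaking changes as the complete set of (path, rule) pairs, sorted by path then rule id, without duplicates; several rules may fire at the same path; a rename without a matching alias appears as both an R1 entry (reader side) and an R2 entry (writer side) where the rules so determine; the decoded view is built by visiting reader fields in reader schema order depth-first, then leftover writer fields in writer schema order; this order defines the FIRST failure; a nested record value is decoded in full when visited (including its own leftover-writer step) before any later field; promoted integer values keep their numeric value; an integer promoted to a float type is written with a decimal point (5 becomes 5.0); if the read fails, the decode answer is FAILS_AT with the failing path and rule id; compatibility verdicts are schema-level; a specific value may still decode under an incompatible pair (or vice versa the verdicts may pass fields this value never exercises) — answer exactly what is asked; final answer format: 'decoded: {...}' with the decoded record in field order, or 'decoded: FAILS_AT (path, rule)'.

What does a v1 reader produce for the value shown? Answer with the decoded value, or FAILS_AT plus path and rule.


the writer's type comes first in each Profile pair
decode (reader v1):
  codes := []
  read fails at latitude under R1 (no fill)
  => FAILS_AT (latitude, R1)
ruling out the remaining Profile differences:
  renamed field quantity to duration in record Profile -> shifts the Profile verdicts, not this decode
  field codes in record Profile: tag 5 changed to 36 -> triggers nothing under the printed rules; the Profile answer is the same either way

decoded: FAILS_AT (latitude, R1)


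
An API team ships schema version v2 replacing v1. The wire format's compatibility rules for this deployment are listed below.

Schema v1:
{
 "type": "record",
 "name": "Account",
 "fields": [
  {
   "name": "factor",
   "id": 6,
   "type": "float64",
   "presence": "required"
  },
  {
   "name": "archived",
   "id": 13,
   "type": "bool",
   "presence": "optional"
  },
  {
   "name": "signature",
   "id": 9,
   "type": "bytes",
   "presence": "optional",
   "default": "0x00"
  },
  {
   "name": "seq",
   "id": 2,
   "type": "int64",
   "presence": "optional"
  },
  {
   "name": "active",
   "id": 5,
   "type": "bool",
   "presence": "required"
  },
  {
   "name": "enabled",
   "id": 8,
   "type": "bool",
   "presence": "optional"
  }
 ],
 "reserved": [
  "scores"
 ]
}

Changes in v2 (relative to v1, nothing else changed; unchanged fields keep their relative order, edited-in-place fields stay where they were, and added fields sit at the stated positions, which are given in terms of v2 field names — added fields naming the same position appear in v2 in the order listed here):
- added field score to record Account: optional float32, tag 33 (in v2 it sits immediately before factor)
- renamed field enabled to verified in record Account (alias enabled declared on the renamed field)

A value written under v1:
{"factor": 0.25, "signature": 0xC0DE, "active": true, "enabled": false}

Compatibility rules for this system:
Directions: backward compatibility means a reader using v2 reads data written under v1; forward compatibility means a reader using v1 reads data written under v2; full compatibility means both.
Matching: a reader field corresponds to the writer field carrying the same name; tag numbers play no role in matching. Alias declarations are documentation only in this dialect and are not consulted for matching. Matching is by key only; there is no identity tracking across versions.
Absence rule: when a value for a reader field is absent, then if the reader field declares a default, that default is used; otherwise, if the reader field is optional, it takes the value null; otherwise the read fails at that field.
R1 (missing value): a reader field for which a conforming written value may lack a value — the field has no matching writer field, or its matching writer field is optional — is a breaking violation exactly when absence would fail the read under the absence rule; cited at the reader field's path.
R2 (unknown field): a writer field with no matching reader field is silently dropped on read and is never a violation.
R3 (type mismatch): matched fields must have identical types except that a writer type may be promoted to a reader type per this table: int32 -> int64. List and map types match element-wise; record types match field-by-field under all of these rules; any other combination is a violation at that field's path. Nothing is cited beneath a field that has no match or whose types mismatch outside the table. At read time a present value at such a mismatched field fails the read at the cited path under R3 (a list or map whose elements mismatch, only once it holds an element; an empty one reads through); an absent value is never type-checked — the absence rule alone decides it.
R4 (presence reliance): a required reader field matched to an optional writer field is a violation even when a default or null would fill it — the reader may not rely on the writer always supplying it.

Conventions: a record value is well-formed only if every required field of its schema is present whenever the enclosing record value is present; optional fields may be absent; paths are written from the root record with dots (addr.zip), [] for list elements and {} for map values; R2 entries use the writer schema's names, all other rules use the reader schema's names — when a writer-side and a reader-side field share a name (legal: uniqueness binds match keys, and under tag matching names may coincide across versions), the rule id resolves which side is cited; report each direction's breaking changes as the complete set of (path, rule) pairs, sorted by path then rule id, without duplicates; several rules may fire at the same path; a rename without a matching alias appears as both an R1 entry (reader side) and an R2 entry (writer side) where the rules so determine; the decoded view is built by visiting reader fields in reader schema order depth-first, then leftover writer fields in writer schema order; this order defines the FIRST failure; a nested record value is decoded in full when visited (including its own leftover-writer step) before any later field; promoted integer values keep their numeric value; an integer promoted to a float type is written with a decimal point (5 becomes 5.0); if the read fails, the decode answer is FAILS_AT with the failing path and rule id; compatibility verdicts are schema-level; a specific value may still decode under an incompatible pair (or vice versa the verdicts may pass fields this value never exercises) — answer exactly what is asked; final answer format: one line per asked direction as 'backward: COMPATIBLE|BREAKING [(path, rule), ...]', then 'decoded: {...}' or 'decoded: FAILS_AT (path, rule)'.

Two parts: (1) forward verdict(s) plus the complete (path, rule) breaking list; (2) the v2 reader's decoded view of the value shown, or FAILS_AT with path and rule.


each type pair in Account: writer, then reader
forward on Account — v1 reading data written by v2:
  factor <- factor (float64 -> float64, writer required)
  archived <- archived (bool -> bool, writer optional)
  signature <- signature (bytes -> bytes, writer optional)
  seq <- seq (int64 -> int64, writer optional)
  active <- active (bool -> bool, writer required)
  enabled: no writer-side match
  writer field score has no reader counterpart
  writer field verified has no reader counterpart
  => forward verdict for Account: COMPATIBLE, no violations
decode (reader v2):
  score := null (absent, optional -> null)
  factor := 0.25
  archived := null (absent, optional -> null)
  signature := 0xC0DE
  seq := null (absent, optional -> null)
  active := true
  verified := null (absent, optional -> null)
  writer enabled: unknown -> dropped
  => decoded: {"score": null, "factor": 0.25, "archived": null, "signature": 0xC0DE, "seq": null, "active": true, "verified": null}

forward: COMPATIBLE []; decoded: {"score": null, "factor": 0.25, "archived": null, "signature": 0xC0DE, "seq": null, "active": true, "verified": null}


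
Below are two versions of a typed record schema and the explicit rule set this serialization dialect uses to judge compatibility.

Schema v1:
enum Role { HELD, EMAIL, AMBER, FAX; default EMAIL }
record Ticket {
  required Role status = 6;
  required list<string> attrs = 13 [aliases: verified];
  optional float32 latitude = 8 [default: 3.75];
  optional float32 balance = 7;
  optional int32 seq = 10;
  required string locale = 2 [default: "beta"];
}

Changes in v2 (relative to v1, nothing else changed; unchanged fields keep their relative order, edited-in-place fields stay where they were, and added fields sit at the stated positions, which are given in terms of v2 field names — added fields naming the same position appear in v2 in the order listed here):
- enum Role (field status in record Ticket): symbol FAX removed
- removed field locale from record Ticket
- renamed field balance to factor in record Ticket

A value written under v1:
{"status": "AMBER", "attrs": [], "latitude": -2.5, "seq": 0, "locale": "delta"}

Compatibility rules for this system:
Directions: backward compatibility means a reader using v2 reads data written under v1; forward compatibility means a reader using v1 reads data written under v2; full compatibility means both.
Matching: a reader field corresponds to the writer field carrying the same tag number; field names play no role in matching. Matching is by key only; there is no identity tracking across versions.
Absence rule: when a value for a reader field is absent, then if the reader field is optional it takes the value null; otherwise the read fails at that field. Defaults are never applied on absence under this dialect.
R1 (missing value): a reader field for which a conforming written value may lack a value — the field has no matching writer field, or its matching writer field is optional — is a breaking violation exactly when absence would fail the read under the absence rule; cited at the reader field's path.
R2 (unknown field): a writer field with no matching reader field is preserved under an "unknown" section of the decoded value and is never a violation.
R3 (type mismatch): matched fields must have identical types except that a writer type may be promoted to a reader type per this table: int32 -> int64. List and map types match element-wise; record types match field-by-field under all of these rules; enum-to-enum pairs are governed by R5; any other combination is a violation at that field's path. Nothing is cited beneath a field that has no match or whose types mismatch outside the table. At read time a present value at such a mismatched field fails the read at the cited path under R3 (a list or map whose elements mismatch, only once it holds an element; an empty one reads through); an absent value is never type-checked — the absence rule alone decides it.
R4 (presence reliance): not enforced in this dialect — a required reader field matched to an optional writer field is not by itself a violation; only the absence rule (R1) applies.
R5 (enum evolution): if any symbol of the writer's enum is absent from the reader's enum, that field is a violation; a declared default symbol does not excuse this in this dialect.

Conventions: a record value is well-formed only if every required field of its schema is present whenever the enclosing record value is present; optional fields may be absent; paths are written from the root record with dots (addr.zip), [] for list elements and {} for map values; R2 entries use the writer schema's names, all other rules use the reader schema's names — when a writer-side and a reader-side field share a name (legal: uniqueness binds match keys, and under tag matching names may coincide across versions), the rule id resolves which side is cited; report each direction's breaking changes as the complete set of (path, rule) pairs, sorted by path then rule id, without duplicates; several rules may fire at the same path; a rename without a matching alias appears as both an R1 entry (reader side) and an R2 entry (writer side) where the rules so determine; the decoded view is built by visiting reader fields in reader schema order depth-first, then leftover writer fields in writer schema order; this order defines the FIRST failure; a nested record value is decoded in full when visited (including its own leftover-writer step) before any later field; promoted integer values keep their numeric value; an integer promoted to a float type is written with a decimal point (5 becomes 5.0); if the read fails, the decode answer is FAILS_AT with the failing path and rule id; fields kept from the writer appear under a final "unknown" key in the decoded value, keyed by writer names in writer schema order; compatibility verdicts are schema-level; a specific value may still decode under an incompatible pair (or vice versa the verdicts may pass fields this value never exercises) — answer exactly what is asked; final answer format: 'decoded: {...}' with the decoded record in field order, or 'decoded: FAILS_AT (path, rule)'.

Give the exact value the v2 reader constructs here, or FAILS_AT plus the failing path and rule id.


each type pair in Ticket: writer, then reader
decoding the Ticket value with the v2 reader:
  status := "AMBER"
  attrs := []
  latitude := -2.5
  factor := null (not supplied -> null)
  seq := 0
  writer locale: kept under "unknown"
  => decoded: {"status": "AMBER", "attrs": [], "latitude": -2.5, "factor": null, "seq": 0, "unknown": {"locale": "delta"}}
diffs on Ticket not affecting the asked answer:
  enum Role (field status in record Ticket): symbol FAX removed -> changes Ticket's schema-level verdicts only — the decode of this value is the same

decoded: {"status": "AMBER", "attrs": [], "latitude": -2.5, "factor": null, "seq": 0, "unknown": {"locale": "delta"}}
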